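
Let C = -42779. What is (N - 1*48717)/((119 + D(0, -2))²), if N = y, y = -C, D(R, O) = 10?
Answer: -5938/16641 ≈ -0.35683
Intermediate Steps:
y = 42779 (y = -1*(-42779) = 42779)
N = 42779
(N - 1*48717)/((119 + D(0, -2))²) = (42779 - 1*48717)/((119 + 10)²) = (42779 - 48717)/(129²) = -5938/16641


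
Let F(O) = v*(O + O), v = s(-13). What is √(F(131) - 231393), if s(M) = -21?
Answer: I*√236895 ≈ 486.72*I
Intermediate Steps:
v = -21
F(O) = -42*O (F(O) = -21*(O + O) = -42*O)
√(F(131) - 231393) = √(-42*131 - 231393) = √(-5502 - 231393) = √(-236895) = I*√236895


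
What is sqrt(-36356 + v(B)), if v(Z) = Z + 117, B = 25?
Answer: I*sqrt(36214) ≈ 190.3*I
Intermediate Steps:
v(Z) = 117 + Z
sqrt(-36356 + v(B)) = sqrt(-36356 + (117 + 25)) = sqrt(-36356 + 142) = sqrt(-36214) = I*sqrt(36214)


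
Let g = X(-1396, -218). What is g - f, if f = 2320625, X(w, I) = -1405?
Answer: -2322030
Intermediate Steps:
g = -1405
g - f = -1405 - 1*2320625 = -1405 - 2320625 = -2322030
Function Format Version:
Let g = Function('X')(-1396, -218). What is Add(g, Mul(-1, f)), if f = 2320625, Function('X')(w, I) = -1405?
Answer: -2322030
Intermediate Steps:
g = -1405
Add(g, Mul(-1, f)) = Add(-1405, Mul(-1, 2320625)) = Add(-1405, -2320625) = -2322030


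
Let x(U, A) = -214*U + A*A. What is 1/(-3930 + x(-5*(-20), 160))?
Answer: 1/270 ≈ 0.0037037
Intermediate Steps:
x(U, A) = A² - 214*U (x(U, A) = -214*U + A² = A² - 214*U)
1/(-3930 + x(-5*(-20), 160)) = 1/(-3930 + (160² - (-1070)*(-20))) = 1/(-3930 + (25600 - 214*100)) = 1/(-3930 + (25600 - 21400)) = 1/(-3930 + 4200) = 1/270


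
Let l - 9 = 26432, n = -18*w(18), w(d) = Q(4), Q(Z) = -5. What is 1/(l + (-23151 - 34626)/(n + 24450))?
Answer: 8180/216268121 ≈ 3.7823e-5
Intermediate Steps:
w(d) = -5
n = 90 (n = -18*(-5) = 90)
l = 26441 (l = 9 + 26432 = 26441)
1/(l + (-23151 - 34626)/(n + 24450)) = 1/(26441 + (-23151 - 34626)/(90 + 24450)) = 1/(26441 - 57777/24540) = 1/(26441 - 57777*1/24540) = 1/(26441 - 19259/8180) = 1/(216268121/8180) = 8180/216268121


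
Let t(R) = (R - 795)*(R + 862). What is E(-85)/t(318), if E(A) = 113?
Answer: -113/562860 ≈ -0.00020076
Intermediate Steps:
t(R) = (-795 + R)*(862 + R)
E(-85)/t(318) = 113/(-685290 + 318² + 67*318) = 113/(-685290 + 101124 + 21306) = 113/(-562860) = 113*(-1/562860) = -113/562860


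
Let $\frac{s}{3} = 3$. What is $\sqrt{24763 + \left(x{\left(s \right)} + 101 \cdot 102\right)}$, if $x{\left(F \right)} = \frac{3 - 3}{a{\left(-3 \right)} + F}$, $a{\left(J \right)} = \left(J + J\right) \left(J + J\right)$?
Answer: $\sqrt{35065} \approx 187.26$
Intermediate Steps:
$s = 9$ ($s = 3 \cdot 3 = 9$)
$a{\left(J \right)} = 4 J^{2}$ ($a{\left(J \right)} = 2 J 2 J = 4 J^{2}$)
$x{\left(F \right)} = 0$ ($x{\left(F \right)} = \frac{3 - 3}{4 \left(-3\right)^{2} + F} = \frac{0}{4 \cdot 9 + F} = \frac{0}{36 + F} = 0$)
$\sqrt{24763 + \left(x{\left(s \right)} + 101 \cdot 102\right)} = \sqrt{24763 + \left(0 + 101 \cdot 102\right)} = \sqrt{24763 + \left(0 + 10302\right)} = \sqrt{24763 + 10302} = \sqrt{35065}$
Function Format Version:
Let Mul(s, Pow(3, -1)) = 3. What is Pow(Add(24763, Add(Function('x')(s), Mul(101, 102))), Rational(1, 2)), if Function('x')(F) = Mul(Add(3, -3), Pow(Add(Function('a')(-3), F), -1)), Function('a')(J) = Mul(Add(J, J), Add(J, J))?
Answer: Pow(35065, Rational(1, 2)) ≈ 187.26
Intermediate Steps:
s = 9 (s = Mul(3, 3) = 9)
Function('a')(J) = Mul(4, Pow(J, 2)) (Function('a')(J) = Mul(Mul(2, J), Mul(2, J)) = Mul(4, Pow(J, 2)))
Function('x')(F) = 0 (Function('x')(F) = Mul(Add(3, -3), Pow(Add(Mul(4, Pow(-3, 2)), F), -1)) = Mul(0, Pow(Add(Mul(4, 9), F), -1)) = Mul(0, Pow(Add(36, F), -1)) = 0)
Pow(Add(24763, Add(Function('x')(s), Mul(101, 102))), Rational(1, 2)) = Pow(Add(24763, Add(0, Mul(101, 102))), Rational(1, 2)) = Pow(Add(24763, Add(0, 10302)), Rational(1, 2)) = Pow(Add(24763, 10302), Rational(1, 2)) = Pow(35065, Rational(1, 2))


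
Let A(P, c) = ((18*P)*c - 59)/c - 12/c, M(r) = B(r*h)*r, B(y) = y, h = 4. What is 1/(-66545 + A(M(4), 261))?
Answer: -261/17067644 ≈ -1.5292e-5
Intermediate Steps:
M(r) = 4*r**2 (M(r) = (r*4)*r = (4*r)*r = 4*r**2)
A(P, c) = -12/c + (-59 + 18*P*c)/c (A(P, c) = (18*P*c - 59)/c - 12/c = (-59 + 18*P*c)/c - 12/c = -12/c + (-59 + 18*P*c)/c)
1/(-66545 + A(M(4), 261)) = 1/(-66545 + (-71/261 + 18*(4*4**2))) = 1/(-66545 + (-71*1/261 + 18*(4*16))) = 1/(-66545 + (-71/261 + 18*64)) = 1/(-66545 + (-71/261 + 1152)) = 1/(-66545 + 300601/261) = 1/(-17067644/261) = -261/17067644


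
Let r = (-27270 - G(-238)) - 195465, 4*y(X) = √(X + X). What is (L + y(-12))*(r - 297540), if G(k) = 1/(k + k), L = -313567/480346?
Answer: 77655149446733/228644696 - 247650899*I*√6/952 ≈ 3.3963e+5 - 6.372e+5*I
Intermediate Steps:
L = -313567/480346 (L = -313567*1/480346 = -313567/480346 ≈ -0.65279)
G(k) = 1/(2*k)
y(X) = √2*√X/4 (y(X) = √(X + X)/4 = √(2*X)/4 = (√2*√X)/4 = √2*√X/4)
r = -106021859/476 (r = (-27270 - 1/(2*(-238))) - 195465 = (-27270 - (-1)/(2*238)) - 195465 = (-27270 - 1*(-1/476)) - 195465 = (-27270 + 1/476) - 195465 = -12980519/476 - 195465 = -106021859/476 ≈ -2.2274e+5)
(L + y(-12))*(r - 297540) = (-313567/480346 + √2*√(-12)/4)*(-106021859/476 - 297540) = (-313567/480346 + √2*(2*I*√3)/4)*(-247650899/476) = (-313567/480346 + I*√6/2)*(-247650899/476) = 77655149446733/228644696 - 247650899*I*√6/952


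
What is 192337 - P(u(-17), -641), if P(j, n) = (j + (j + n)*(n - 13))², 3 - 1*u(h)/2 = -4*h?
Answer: -254120650479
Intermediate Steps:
u(h) = 6 + 8*h (u(h) = 6 - (-8)*h = 6 + 8*h)
P(j, n) = (j + (-13 + n)*(j + n))² (P(j, n) = (j + (j + n)*(-13 + n))² = (j + (-13 + n)*(j + n))²)
192337 - P(u(-17), -641) = 192337 - ((-641)² - 13*(-641) - 12*(6 + 8*(-17)) + (6 + 8*(-17))*(-641))² = 192337 - (410881 + 8333 - 12*(6 - 136) + (6 - 136)*(-641))² = 192337 - (410881 + 8333 - 12*(-130) - 130*(-641))² = 192337 - (410881 + 8333 + 1560 + 83330)² = 192337 - 1*504104² = 192337 - 1*254120842816 = 192337 - 254120842816 = -254120650479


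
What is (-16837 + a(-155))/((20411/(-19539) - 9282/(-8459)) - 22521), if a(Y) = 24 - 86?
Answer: 2793073496499/3722271206572 ≈ 0.75037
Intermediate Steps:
a(Y) = -62
(-16837 + a(-155))/((20411/(-19539) - 9282/(-8459)) - 22521) = (-16837 - 62)/((20411/(-19539) - 9282/(-8459)) - 22521) = -16899/((20411*(-1/19539) - 9282*(-1/8459)) - 22521) = -16899/((-20411/19539 + 9282/8459) - 22521) = -16899/(8704349/165280401 - 22521) = -16899/(-3722271206572/165280401) = -16899*(-165280401/3722271206572) = 2793073496499/3722271206572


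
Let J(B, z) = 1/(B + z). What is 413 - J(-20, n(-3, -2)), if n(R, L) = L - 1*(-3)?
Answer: 7848/19 ≈ 413.05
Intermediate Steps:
n(R, L) = 3 + L (n(R, L) = L + 3 = 3 + L)
413 - J(-20, n(-3, -2)) = 413 - 1/(-20 + (3 - 2)) = 413 - 1/(-20 + 1) = 413 - 1/(-19) = 413 - 1*(-1/19) = 413 + 1/19 = 7848/19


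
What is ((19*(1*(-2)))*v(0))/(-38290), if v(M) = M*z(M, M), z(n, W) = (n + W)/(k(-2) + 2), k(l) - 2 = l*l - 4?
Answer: 0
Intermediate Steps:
k(l) = -2 + l² (k(l) = 2 + (l*l - 4) = 2 + (l² - 4) = 2 + (-4 + l²) = -2 + l²)
z(n, W) = W/4 + n/4 (z(n, W) = (n + W)/((-2 + (-2)²) + 2) = (W + n)/((-2 + 4) + 2) = (W + n)/(2 + 2) = (W + n)/4 = (W + n)*(¼) = W/4 + n/4)
v(M) = M²/2 (v(M) = M*(M/4 + M/4) = M*(M/2) = M²/2)
((19*(1*(-2)))*v(0))/(-38290) = ((19*(1*(-2)))*((½)*0²))/(-38290) = ((19*(-2))*((½)*0))*(-1/38290) = -38*0*(-1/38290) = 0*(-1/38290) = 0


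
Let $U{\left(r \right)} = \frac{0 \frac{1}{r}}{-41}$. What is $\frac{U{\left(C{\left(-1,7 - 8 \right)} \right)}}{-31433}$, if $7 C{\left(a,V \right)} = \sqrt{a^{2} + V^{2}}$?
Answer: $0$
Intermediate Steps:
$C{\left(a,V \right)} = \frac{\sqrt{V^{2} + a^{2}}}{7}$ ($C{\left(a,V \right)} = \frac{\sqrt{a^{2} + V^{2}}}{7} = \frac{\sqrt{V^{2} + a^{2}}}{7}$)
$U{\left(r \right)} = 0$ ($U{\left(r \right)} = 0 \left(- \frac{1}{41}\right) = 0$)
$\frac{U{\left(C{\left(-1,7 - 8 \right)} \right)}}{-31433} = \frac{0}{-31433} = 0 \left(- \frac{1}{31433}\right) = 0$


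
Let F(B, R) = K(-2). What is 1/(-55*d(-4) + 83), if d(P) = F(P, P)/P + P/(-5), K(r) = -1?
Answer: 4/101 ≈ 0.039604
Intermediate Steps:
F(B, R) = -1
d(P) = -1/P - P/5 (d(P) = -1/P + P/(-5) = -1/P + P*(-⅕) = -1/P - P/5)
1/(-55*d(-4) + 83) = 1/(-55*(-1/(-4) - ⅕*(-4)) + 83) = 1/(-55*(-1*(-¼) + ⅘) + 83) = 1/(-55*(¼ + ⅘) + 83) = 1/(-55*21/20 + 83) = 1/(-231/4 + 83) = 1/(101/4) = 4/101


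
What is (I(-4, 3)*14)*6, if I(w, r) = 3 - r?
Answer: 0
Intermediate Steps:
(I(-4, 3)*14)*6 = ((3 - 1*3)*14)*6 = ((3 - 3)*14)*6 = (0*14)*6 = 0*6 = 0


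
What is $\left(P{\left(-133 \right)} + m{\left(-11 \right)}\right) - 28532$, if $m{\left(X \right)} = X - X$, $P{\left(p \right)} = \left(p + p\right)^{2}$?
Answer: $42224$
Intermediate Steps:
$P{\left(p \right)} = 4 p^{2}$ ($P{\left(p \right)} = \left(2 p\right)^{2} = 4 p^{2}$)
$m{\left(X \right)} = 0$
$\left(P{\left(-133 \right)} + m{\left(-11 \right)}\right) - 28532 = \left(4 \left(-133\right)^{2} + 0\right) - 28532 = \left(4 \cdot 17689 + 0\right) - 28532 = \left(70756 + 0\right) - 28532 = 70756 - 28532 = 42224$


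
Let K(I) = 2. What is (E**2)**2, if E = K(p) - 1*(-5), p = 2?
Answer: 2401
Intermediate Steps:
E = 7 (E = 2 - 1*(-5) = 2 + 5 = 7)
(E**2)**2 = (7**2)**2 = 49**2 = 2401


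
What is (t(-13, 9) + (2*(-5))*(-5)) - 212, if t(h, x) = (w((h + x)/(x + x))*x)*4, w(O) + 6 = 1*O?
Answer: -386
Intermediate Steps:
w(O) = -6 + O (w(O) = -6 + 1*O = -6 + O)
t(h, x) = 4*x*(-6 + (h + x)/(2*x)) (t(h, x) = ((-6 + (h + x)/(x + x))*x)*4 = ((-6 + (h + x)/((2*x)))*x)*4 = ((-6 + (h + x)*(1/(2*x)))*x)*4 = ((-6 + (h + x)/(2*x))*x)*4 = (x*(-6 + (h + x)/(2*x)))*4 = 4*x*(-6 + (h + x)/(2*x)))
(t(-13, 9) + (2*(-5))*(-5)) - 212 = ((-22*9 + 2*(-13)) + (2*(-5))*(-5)) - 212 = ((-198 - 26) - 10*(-5)) - 212 = (-224 + 50) - 212 = -174 - 212 = -386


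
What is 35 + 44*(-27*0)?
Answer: 35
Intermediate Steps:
35 + 44*(-27*0) = 35 + 44*0 = 35 + 0 = 35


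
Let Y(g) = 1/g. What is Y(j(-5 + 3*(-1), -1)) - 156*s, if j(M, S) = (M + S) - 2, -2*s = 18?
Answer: 15443/11 ≈ 1403.9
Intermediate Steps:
s = -9 (s = -½*18 = -9)
j(M, S) = -2 + M + S
Y(j(-5 + 3*(-1), -1)) - 156*s = 1/(-2 + (-5 + 3*(-1)) - 1) - 156*(-9) = 1/(-2 + (-5 - 3) - 1) + 1404 = 1/(-2 - 8 - 1) + 1404 = 1/(-11) + 1404 = -1/11 + 1404 = 15443/11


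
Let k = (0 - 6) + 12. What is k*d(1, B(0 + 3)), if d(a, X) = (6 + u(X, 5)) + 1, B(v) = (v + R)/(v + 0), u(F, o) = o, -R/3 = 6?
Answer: 72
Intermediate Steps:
k = 6 (k = -6 + 12 = 6)
R = -18 (R = -3*6 = -18)
B(v) = (-18 + v)/v (B(v) = (v - 18)/(v + 0) = (-18 + v)/v)
d(a, X) = 12 (d(a, X) = (6 + 5) + 1 = 11 + 1 = 12)
k*d(1, B(0 + 3)) = 6*12 = 72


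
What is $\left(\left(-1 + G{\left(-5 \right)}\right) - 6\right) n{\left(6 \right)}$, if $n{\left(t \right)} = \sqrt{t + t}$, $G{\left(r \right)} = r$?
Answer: $- 24 \sqrt{3} \approx -41.569$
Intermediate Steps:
$n{\left(t \right)} = \sqrt{2} \sqrt{t}$ ($n{\left(t \right)} = \sqrt{2 t} = \sqrt{2} \sqrt{t}$)
$\left(\left(-1 + G{\left(-5 \right)}\right) - 6\right) n{\left(6 \right)} = \left(\left(-1 - 5\right) - 6\right) \sqrt{2} \sqrt{6} = \left(-6 - 6\right) 2 \sqrt{3} = - 12 \cdot 2 \sqrt{3} = - 24 \sqrt{3}$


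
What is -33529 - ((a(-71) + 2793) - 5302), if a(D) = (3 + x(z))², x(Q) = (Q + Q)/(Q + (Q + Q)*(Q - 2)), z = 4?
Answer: -775789/25 ≈ -31032.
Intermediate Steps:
x(Q) = 2*Q/(Q + 2*Q*(-2 + Q)) (x(Q) = (2*Q)/(Q + (2*Q)*(-2 + Q)) = (2*Q)/(Q + 2*Q*(-2 + Q)) = 2*Q/(Q + 2*Q*(-2 + Q)))
a(D) = 289/25 (a(D) = (3 + 2/(-3 + 2*4))² = (3 + 2/(-3 + 8))² = (3 + 2/5)² = (3 + 2*(⅕))² = (3 + ⅖)² = (17/5)² = 289/25)
-33529 - ((a(-71) + 2793) - 5302) = -33529 - ((289/25 + 2793) - 5302) = -33529 - (70114/25 - 5302) = -33529 - 1*(-62436/25) = -33529 + 62436/25 = -775789/25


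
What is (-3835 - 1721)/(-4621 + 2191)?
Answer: 926/405 ≈ 2.2864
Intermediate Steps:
(-3835 - 1721)/(-4621 + 2191) = -5556/(-2430) = -5556*(-1/2430) = 926/405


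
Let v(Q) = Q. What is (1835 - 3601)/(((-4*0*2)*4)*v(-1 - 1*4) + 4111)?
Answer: -1766/4111 ≈ -0.42958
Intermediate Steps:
(1835 - 3601)/(((-4*0*2)*4)*v(-1 - 1*4) + 4111) = (1835 - 3601)/(((-4*0*2)*4)*(-1 - 1*4) + 4111) = -1766/(((0*2)*4)*(-1 - 4) + 4111) = -1766/((0*4)*(-5) + 4111) = -1766/(0*(-5) + 4111) = -1766/(0 + 4111) = -1766/4111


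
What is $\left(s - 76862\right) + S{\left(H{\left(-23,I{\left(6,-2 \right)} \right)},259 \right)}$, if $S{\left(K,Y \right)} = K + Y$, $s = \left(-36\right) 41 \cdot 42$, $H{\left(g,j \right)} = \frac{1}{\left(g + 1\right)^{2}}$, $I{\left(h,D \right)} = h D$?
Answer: $- \frac{67079979}{484} \approx -1.386 \cdot 10^{5}$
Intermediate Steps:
$I{\left(h,D \right)} = D h$
$H{\left(g,j \right)} = \frac{1}{\left(1 + g\right)^{2}}$
$s = -61992$ ($s = \left(-1476\right) 42 = -61992$)
$\left(s - 76862\right) + S{\left(H{\left(-23,I{\left(6,-2 \right)} \right)},259 \right)} = \left(-61992 - 76862\right) + \left(\frac{1}{\left(1 - 23\right)^{2}} + 259\right) = -138854 + \left(\frac{1}{484} + 259\right) = -138854 + \frac{125357}{484} = - \frac{67079979}{484}$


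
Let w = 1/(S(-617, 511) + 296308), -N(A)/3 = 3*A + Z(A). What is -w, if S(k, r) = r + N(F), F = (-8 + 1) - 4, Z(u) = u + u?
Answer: -1/296984 ≈ -3.3672e-6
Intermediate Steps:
Z(u) = 2*u
F = -11 (F = -7 - 4 = -11)
N(A) = -15*A (N(A) = -3*(3*A + 2*A) = -15*A)
S(k, r) = 165 + r (S(k, r) = r - 15*(-11) = r + 165 = 165 + r)
w = 1/296984 (w = 1/((165 + 511) + 296308) = 1/(676 + 296308) = 1/296984 ≈ 3.3672e-6)
-w = -1*1/296984 = -1/296984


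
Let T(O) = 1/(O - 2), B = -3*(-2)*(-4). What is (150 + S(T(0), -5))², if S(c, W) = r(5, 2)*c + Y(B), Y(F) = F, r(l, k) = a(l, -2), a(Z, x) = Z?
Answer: 61009/4 ≈ 15252.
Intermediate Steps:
r(l, k) = l
B = -24 (B = 6*(-4) = -24)
T(O) = 1/(-2 + O)
S(c, W) = -24 + 5*c (S(c, W) = 5*c - 24 = -24 + 5*c)
(150 + S(T(0), -5))² = (150 + (-24 + 5/(-2 + 0)))² = (150 + (-24 + 5/(-2)))² = (150 + (-24 + 5*(-½)))² = (150 + (-24 - 5/2))² = (150 - 53/2)² = (247/2)² = 61009/4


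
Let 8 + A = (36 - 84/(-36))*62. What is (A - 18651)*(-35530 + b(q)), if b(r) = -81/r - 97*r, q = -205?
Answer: 52219787656/205 ≈ 2.5473e+8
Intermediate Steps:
b(r) = -97*r - 81/r
A = 7106/3 (A = -8 + (36 - 84/(-36))*62 = -8 + (36 - 84*(-1/36))*62 = -8 + (36 + 7/3)*62 = -8 + (115/3)*62 = -8 + 7130/3 = 7106/3 ≈ 2368.7)
(A - 18651)*(-35530 + b(q)) = (7106/3 - 18651)*(-35530 + (-97*(-205) - 81/(-205))) = -48847*(-35530 + (19885 - 81*(-1/205)))/3 = -48847*(-35530 + (19885 + 81/205))/3 = -48847*(-35530 + 4076506/205)/3 = -48847/3*(-3207144/205) = 52219787656/205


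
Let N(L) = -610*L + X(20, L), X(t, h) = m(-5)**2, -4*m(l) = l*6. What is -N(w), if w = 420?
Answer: 1024575/4 ≈ 2.5614e+5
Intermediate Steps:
m(l) = -3*l/2 (m(l) = -l*6/4 = -3*l/2)
X(t, h) = 225/4 (X(t, h) = (-3/2*(-5))**2 = (15/2)**2 = 225/4)
N(L) = 225/4 - 610*L (N(L) = -610*L + 225/4 = 225/4 - 610*L)
-N(w) = -(225/4 - 610*420) = -(225/4 - 256200) = -1*(-1024575/4) = 1024575/4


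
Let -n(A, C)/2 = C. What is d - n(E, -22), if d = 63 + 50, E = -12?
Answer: 69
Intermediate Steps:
n(A, C) = -2*C
d = 113
d - n(E, -22) = 113 - (-2)*(-22) = 113 - 1*44 = 113 - 44 = 69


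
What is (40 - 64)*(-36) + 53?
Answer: 917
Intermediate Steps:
(40 - 64)*(-36) + 53 = -24*(-36) + 53 = 864 + 53 = 917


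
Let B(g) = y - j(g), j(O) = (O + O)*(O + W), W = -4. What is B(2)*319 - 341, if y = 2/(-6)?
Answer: 6314/3 ≈ 2104.7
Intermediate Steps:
j(O) = 2*O*(-4 + O) (j(O) = (O + O)*(O - 4) = (2*O)*(-4 + O) = 2*O*(-4 + O))
y = -⅓ (y = 2*(-⅙) = -⅓ ≈ -0.33333)
B(g) = -⅓ - 2*g*(-4 + g)
B(2)*319 - 341 = (-⅓ - 2*2*(-4 + 2))*319 - 341 = (-⅓ - 2*2*(-2))*319 - 341 = (-⅓ + 8)*319 - 341 = (23/3)*319 - 341 = 7337/3 - 341 = 6314/3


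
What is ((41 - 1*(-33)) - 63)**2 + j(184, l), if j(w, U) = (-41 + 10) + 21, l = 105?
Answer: 111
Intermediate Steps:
j(w, U) = -10 (j(w, U) = -31 + 21 = -10)
((41 - 1*(-33)) - 63)**2 + j(184, l) = ((41 - 1*(-33)) - 63)**2 - 10 = ((41 + 33) - 63)**2 - 10 = (74 - 63)**2 - 10 = 11**2 - 10 = 121 - 10 = 111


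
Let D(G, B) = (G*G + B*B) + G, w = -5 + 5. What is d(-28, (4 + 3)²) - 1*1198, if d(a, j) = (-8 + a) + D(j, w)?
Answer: 1216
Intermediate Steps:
w = 0
D(G, B) = G + B² + G² (D(G, B) = (G² + B²) + G = (B² + G²) + G = G + B² + G²)
d(a, j) = -8 + a + j + j² (d(a, j) = (-8 + a) + (j + 0² + j²) = (-8 + a) + (j + 0 + j²) = (-8 + a) + (j + j²) = -8 + a + j + j²)
d(-28, (4 + 3)²) - 1*1198 = (-8 - 28 + (4 + 3)² + ((4 + 3)²)²) - 1*1198 = (-8 - 28 + 7² + (7²)²) - 1198 = (-8 - 28 + 49 + 49²) - 1198 = (-8 - 28 + 49 + 2401) - 1198 = 2414 - 1198 = 1216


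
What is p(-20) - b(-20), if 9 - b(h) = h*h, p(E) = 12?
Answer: 403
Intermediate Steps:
b(h) = 9 - h² (b(h) = 9 - h*h = 9 - h²)
p(-20) - b(-20) = 12 - (9 - 1*(-20)²) = 12 - (9 - 1*400) = 12 - (9 - 400) = 12 - 1*(-391) = 12 + 391 = 403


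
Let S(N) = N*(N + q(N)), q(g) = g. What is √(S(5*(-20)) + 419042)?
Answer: √439042 ≈ 662.60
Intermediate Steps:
S(N) = 2*N² (S(N) = N*(N + N) = N*(2*N) = 2*N²)
√(S(5*(-20)) + 419042) = √(2*(5*(-20))² + 419042) = √(2*(-100)² + 419042) = √(2*10000 + 419042) = √(20000 + 419042) = √439042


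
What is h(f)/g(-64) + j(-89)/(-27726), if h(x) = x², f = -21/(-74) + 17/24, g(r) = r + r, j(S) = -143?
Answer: -1181055085/466414313472 ≈ -0.0025322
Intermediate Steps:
g(r) = 2*r
f = 881/888 (f = -21*(-1/74) + 17*(1/24) = 21/74 + 17/24 = 881/888 ≈ 0.99212)
h(f)/g(-64) + j(-89)/(-27726) = (881/888)²/((2*(-64))) - 143/(-27726) = (776161/788544)/(-128) - 143*(-1/27726) = (776161/788544)*(-1/128) + 143/27726 = -776161/100933632 + 143/27726 = -1181055085/466414313472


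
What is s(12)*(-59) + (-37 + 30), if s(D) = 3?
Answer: -184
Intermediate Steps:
s(12)*(-59) + (-37 + 30) = 3*(-59) + (-37 + 30) = -177 - 7 = -184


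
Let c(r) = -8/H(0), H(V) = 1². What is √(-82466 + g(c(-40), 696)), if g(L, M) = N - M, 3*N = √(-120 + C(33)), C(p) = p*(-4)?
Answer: √(-83162 + 2*I*√7) ≈ 0.0092 + 288.38*I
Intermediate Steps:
C(p) = -4*p
N = 2*I*√7 (N = √(-120 - 4*33)/3 = √(-120 - 132)/3 = √(-252)/3 = (6*I*√7)/3 = 2*I*√7 ≈ 5.2915*I)
H(V) = 1
c(r) = -8 (c(r) = -8/1 = -8*1 = -8)
g(L, M) = -M + 2*I*√7 (g(L, M) = 2*I*√7 - M = -M + 2*I*√7)
√(-82466 + g(c(-40), 696)) = √(-82466 + (-1*696 + 2*I*√7)) = √(-82466 + (-696 + 2*I*√7)) = √(-83162 + 2*I*√7)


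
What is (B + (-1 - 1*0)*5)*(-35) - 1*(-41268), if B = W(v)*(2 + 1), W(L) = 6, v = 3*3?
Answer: 40813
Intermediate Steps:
v = 9
B = 18 (B = 6*(2 + 1) = 6*3 = 18)
(B + (-1 - 1*0)*5)*(-35) - 1*(-41268) = (18 + (-1 - 1*0)*5)*(-35) - 1*(-41268) = (18 + (-1 + 0)*5)*(-35) + 41268 = (18 - 1*5)*(-35) + 41268 = (18 - 5)*(-35) + 41268 = 13*(-35) + 41268 = -455 + 41268 = 40813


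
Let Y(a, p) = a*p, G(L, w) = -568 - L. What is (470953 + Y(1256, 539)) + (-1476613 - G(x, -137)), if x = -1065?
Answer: -329173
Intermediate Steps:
(470953 + Y(1256, 539)) + (-1476613 - G(x, -137)) = (470953 + 1256*539) + (-1476613 - (-568 - 1*(-1065))) = (470953 + 676984) + (-1476613 - (-568 + 1065)) = 1147937 + (-1476613 - 1*497) = 1147937 + (-1476613 - 497) = 1147937 - 1477110 = -329173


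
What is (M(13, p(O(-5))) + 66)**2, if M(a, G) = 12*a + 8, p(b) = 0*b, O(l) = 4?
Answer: 52900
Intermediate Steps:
p(b) = 0
M(a, G) = 8 + 12*a
(M(13, p(O(-5))) + 66)**2 = ((8 + 12*13) + 66)**2 = ((8 + 156) + 66)**2 = (164 + 66)**2 = 230**2 = 52900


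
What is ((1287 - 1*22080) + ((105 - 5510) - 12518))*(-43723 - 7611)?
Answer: 1987447144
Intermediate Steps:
((1287 - 1*22080) + ((105 - 5510) - 12518))*(-43723 - 7611) = ((1287 - 22080) + (-5405 - 12518))*(-51334) = (-20793 - 17923)*(-51334) = -38716*(-51334) = 1987447144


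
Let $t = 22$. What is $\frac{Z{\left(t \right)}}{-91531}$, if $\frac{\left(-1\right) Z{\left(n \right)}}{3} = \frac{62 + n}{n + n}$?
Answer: $\frac{63}{1006841} \approx 6.2572 \cdot 10^{-5}$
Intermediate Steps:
$Z{\left(n \right)} = - \frac{3 \left(62 + n\right)}{2 n}$ ($Z{\left(n \right)} = - 3 \frac{62 + n}{n + n} = - 3 \frac{62 + n}{2 n} = - \frac{3 \left(62 + n\right)}{2 n}$)
$\frac{Z{\left(t \right)}}{-91531} = \frac{- \frac{3}{2} - \frac{93}{22}}{-91531} = \left(- \frac{3}{2} - \frac{93}{22}\right) \left(- \frac{1}{91531}\right) = \left(- \frac{63}{11}\right) \left(- \frac{1}{91531}\right) = \frac{63}{1006841}$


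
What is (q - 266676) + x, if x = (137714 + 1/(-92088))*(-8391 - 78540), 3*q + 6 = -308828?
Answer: -367492062417871/30696 ≈ -1.1972e+10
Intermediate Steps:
q = -308834/3 (q = -2 + (⅓)*(-308828) = -2 - 308828/3 = -308834/3 ≈ -1.0294e+5)
x = -122493572180629/10232 (x = (137714 - 1/92088)*(-86931) = (12681806831/92088)*(-86931) = -122493572180629/10232 ≈ -1.1972e+10)
(q - 266676) + x = (-308834/3 - 266676) - 122493572180629/10232 = -1108862/3 - 122493572180629/10232 = -367492062417871/30696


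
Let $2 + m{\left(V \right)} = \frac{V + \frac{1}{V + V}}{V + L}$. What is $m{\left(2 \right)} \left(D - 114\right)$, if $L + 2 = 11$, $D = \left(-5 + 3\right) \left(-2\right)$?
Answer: $\frac{395}{2} \approx 197.5$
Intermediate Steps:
$D = 4$ ($D = \left(-2\right) \left(-2\right) = 4$)
$L = 9$ ($L = -2 + 11 = 9$)
$m{\left(V \right)} = -2 + \frac{V + \frac{1}{2 V}}{9 + V}$ ($m{\left(V \right)} = -2 + \frac{V + \frac{1}{V + V}}{V + 9} = -2 + \frac{V + \frac{1}{2 V}}{9 + V}$)
$m{\left(2 \right)} \left(D - 114\right) = \frac{\frac{1}{2} - 2^{2} - 36}{2 \left(9 + 2\right)} \left(4 - 114\right) = \frac{\frac{1}{2} - 4 - 36}{2 \cdot 11} \left(-110\right) = \frac{1}{2} \cdot \frac{1}{11} \left(\frac{1}{2} - 4 - 36\right) \left(-110\right) = \frac{1}{2} \cdot \frac{1}{11} \left(- \frac{79}{2}\right) \left(-110\right) = \left(- \frac{79}{44}\right) \left(-110\right) = \frac{395}{2}$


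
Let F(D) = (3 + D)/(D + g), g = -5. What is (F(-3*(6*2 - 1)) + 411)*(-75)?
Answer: -586800/19 ≈ -30884.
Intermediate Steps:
F(D) = (3 + D)/(-5 + D) (F(D) = (3 + D)/(D - 5) = (3 + D)/(-5 + D))
(F(-3*(6*2 - 1)) + 411)*(-75) = ((3 - 3*(6*2 - 1))/(-5 - 3*(6*2 - 1)) + 411)*(-75) = ((3 - 3*(12 - 1))/(-5 - 3*(12 - 1)) + 411)*(-75) = ((3 - 3*11)/(-5 - 3*11) + 411)*(-75) = ((3 - 33)/(-5 - 33) + 411)*(-75) = (-30/(-38) + 411)*(-75) = (-1/38*(-30) + 411)*(-75) = (15/19 + 411)*(-75) = (7824/19)*(-75) = -586800/19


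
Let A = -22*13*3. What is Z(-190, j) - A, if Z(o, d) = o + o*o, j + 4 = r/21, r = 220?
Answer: 36768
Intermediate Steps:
A = -858 (A = -286*3 = -858)
j = 136/21 (j = -4 + 220/21 = 136/21 ≈ 6.4762)
Z(o, d) = o + o²
Z(-190, j) - A = -190*(1 - 190) - 1*(-858) = -190*(-189) + 858 = 35910 + 858 = 36768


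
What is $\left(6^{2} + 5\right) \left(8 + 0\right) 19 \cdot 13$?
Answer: $81016$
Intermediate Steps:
$\left(6^{2} + 5\right) \left(8 + 0\right) 19 \cdot 13 = \left(36 + 5\right) 8 \cdot 19 \cdot 13 = 41 \cdot 8 \cdot 19 \cdot 13 = 328 \cdot 19 \cdot 13 = 6232 \cdot 13 = 81016$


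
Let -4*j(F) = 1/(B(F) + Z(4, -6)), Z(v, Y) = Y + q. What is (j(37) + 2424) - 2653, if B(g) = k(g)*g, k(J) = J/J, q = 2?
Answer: -30229/132 ≈ -229.01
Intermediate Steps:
k(J) = 1
Z(v, Y) = 2 + Y (Z(v, Y) = Y + 2 = 2 + Y)
B(g) = g (B(g) = 1*g = g)
j(F) = -1/(4*(-4 + F)) (j(F) = -1/(4*(F + (2 - 6))) = -1/(4*(F - 4)) = -1/(4*(-4 + F)))
(j(37) + 2424) - 2653 = (-1/(-16 + 4*37) + 2424) - 2653 = (-1/(-16 + 148) + 2424) - 2653 = (-1/132 + 2424) - 2653 = 319967/132 - 2653 = -30229/132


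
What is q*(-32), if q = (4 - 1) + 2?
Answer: -160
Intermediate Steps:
q = 5 (q = 3 + 2 = 5)
q*(-32) = 5*(-32) = -160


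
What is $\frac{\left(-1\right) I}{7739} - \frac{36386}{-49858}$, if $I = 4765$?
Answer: $\frac{22008942}{192925531} \approx 0.11408$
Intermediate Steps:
$\frac{\left(-1\right) I}{7739} - \frac{36386}{-49858} = \frac{\left(-1\right) 4765}{7739} - \frac{36386}{-49858} = \left(-4765\right) \frac{1}{7739} - - \frac{18193}{24929} = - \frac{4765}{7739} + \frac{18193}{24929} = \frac{22008942}{192925531}$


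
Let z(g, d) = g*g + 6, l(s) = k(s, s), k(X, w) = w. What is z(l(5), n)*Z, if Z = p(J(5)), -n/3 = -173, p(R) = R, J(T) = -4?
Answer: -124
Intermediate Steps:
l(s) = s
n = 519 (n = -3*(-173) = 519)
Z = -4
z(g, d) = 6 + g**2 (z(g, d) = g**2 + 6 = 6 + g**2)
z(l(5), n)*Z = (6 + 5**2)*(-4) = (6 + 25)*(-4) = 31*(-4) = -124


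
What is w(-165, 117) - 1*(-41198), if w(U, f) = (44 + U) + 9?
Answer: 41086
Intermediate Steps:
w(U, f) = 53 + U
w(-165, 117) - 1*(-41198) = (53 - 165) - 1*(-41198) = -112 + 41198 = 41086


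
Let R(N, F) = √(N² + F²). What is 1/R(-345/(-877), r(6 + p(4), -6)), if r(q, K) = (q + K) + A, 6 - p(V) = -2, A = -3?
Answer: 877*√773890/3869450 ≈ 0.19938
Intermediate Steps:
p(V) = 8 (p(V) = 6 - 1*(-2) = 6 + 2 = 8)
r(q, K) = -3 + K + q (r(q, K) = (q + K) - 3 = (K + q) - 3 = -3 + K + q)
R(N, F) = √(F² + N²)
1/R(-345/(-877), r(6 + p(4), -6)) = 1/(√((-3 - 6 + (6 + 8))² + (-345/(-877))²)) = 1/(√((-3 - 6 + 14)² + (-345*(-1/877))²)) = 1/(√(5² + (345/877)²)) = 1/(√(25 + 119025/769129)) = 1/(√(19347250/769129)) = 1/(5*√773890/877) = 877*√773890/3869450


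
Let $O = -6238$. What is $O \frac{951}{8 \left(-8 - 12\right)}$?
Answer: $\frac{2966169}{80} \approx 37077.0$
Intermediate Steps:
$O \frac{951}{8 \left(-8 - 12\right)} = - 6238 \frac{951}{8 \left(-8 - 12\right)} = - 6238 \frac{951}{8 \left(-20\right)} = - 6238 \frac{951}{-160} = - 6238 \cdot 951 \left(- \frac{1}{160}\right) = \left(-6238\right) \left(- \frac{951}{160}\right) = \frac{2966169}{80}$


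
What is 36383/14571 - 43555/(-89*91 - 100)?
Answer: 34553486/4424727 ≈ 7.8092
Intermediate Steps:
36383/14571 - 43555/(-89*91 - 100) = 36383*(1/14571) - 43555/(-8099 - 100) = 36383/14571 - 43555/(-8199) = 36383/14571 - 43555*(-1/8199) = 36383/14571 + 43555/8199 = 34553486/4424727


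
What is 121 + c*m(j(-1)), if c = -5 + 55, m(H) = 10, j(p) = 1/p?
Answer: 621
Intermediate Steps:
c = 50
121 + c*m(j(-1)) = 121 + 50*10 = 121 + 500 = 621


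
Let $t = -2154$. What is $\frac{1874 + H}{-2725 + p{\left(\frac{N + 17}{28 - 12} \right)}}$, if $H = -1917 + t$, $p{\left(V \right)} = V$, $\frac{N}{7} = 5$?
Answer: $\frac{8788}{10887} \approx 0.8072$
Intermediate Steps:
$N = 35$ ($N = 7 \cdot 5 = 35$)
$H = -4071$ ($H = -1917 - 2154 = -4071$)
$\frac{1874 + H}{-2725 + p{\left(\frac{N + 17}{28 - 12} \right)}} = \frac{1874 - 4071}{-2725 + \frac{35 + 17}{28 - 12}} = - \frac{2197}{-2725 + \frac{52}{16}} = - \frac{2197}{-2725 + 52 \cdot \frac{1}{16}} = - \frac{2197}{-2725 + \frac{13}{4}} = - \frac{2197}{- \frac{10887}{4}} = \left(-2197\right) \left(- \frac{4}{10887}\right) = \frac{8788}{10887}$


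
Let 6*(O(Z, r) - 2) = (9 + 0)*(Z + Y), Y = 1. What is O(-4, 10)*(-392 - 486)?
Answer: 2195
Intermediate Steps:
O(Z, r) = 7/2 + 3*Z/2 (O(Z, r) = 2 + ((9 + 0)*(Z + 1))/6 = 2 + (9*(1 + Z))/6 = 2 + (9 + 9*Z)/6 = 2 + (3/2 + 3*Z/2) = 7/2 + 3*Z/2)
O(-4, 10)*(-392 - 486) = (7/2 + (3/2)*(-4))*(-392 - 486) = (7/2 - 6)*(-878) = -5/2*(-878) = 2195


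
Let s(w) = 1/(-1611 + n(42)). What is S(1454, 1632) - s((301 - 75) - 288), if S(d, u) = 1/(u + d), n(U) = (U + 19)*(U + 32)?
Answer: -183/8958658 ≈ -2.0427e-5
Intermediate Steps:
n(U) = (19 + U)*(32 + U)
S(d, u) = 1/(d + u)
s(w) = 1/2903 (s(w) = 1/(-1611 + (608 + 42² + 51*42)) = 1/(-1611 + (608 + 1764 + 2142)) = 1/(-1611 + 4514) = 1/2903)
S(1454, 1632) - s((301 - 75) - 288) = 1/(1454 + 1632) - 1*1/2903 = 1/3086 - 1/2903 = -183/8958658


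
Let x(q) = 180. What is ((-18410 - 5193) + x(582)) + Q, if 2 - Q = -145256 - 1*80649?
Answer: 202484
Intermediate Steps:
Q = 225907 (Q = 2 - (-145256 - 1*80649) = 2 - (-145256 - 80649) = 2 - 1*(-225905) = 2 + 225905 = 225907)
((-18410 - 5193) + x(582)) + Q = ((-18410 - 5193) + 180) + 225907 = (-23603 + 180) + 225907 = -23423 + 225907 = 202484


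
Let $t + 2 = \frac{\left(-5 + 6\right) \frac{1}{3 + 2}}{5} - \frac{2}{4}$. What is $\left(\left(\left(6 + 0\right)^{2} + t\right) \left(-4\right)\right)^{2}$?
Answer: $\frac{11249316}{625} \approx 17999.0$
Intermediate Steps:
$t = - \frac{123}{50}$ ($t = -2 - \left(\frac{1}{2} - \frac{\left(-5 + 6\right) \frac{1}{3 + 2}}{5}\right) = -2 - \left(\frac{1}{2} - 1 \cdot \frac{1}{5} \cdot \frac{1}{5}\right) = -2 + \left(\frac{1}{5} \cdot \frac{1}{5} - \frac{1}{2}\right) = -2 + \left(\frac{1}{25} - \frac{1}{2}\right) = -2 - \frac{23}{50} = - \frac{123}{50} \approx -2.46$)
$\left(\left(\left(6 + 0\right)^{2} + t\right) \left(-4\right)\right)^{2} = \left(\left(\left(6 + 0\right)^{2} - \frac{123}{50}\right) \left(-4\right)\right)^{2} = \left(\left(6^{2} - \frac{123}{50}\right) \left(-4\right)\right)^{2} = \left(\left(36 - \frac{123}{50}\right) \left(-4\right)\right)^{2} = \left(\frac{1677}{50} \left(-4\right)\right)^{2} = \left(- \frac{3354}{25}\right)^{2} = \frac{11249316}{625}$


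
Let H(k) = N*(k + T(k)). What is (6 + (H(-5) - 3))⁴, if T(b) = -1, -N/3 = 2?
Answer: 2313441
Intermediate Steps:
N = -6 (N = -3*2 = -6)
H(k) = 6 - 6*k (H(k) = -6*(k - 1) = -6*(-1 + k) = 6 - 6*k)
(6 + (H(-5) - 3))⁴ = (6 + ((6 - 6*(-5)) - 3))⁴ = (6 + ((6 + 30) - 3))⁴ = (6 + (36 - 3))⁴ = (6 + 33)⁴ = 39⁴ = 2313441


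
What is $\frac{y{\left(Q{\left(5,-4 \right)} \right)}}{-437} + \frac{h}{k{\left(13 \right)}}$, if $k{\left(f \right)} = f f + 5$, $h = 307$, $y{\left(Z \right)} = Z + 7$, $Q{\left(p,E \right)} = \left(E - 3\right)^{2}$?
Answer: $\frac{124415}{76038} \approx 1.6362$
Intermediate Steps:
$Q{\left(p,E \right)} = \left(-3 + E\right)^{2}$
$y{\left(Z \right)} = 7 + Z$
$k{\left(f \right)} = 5 + f^{2}$ ($k{\left(f \right)} = f^{2} + 5 = 5 + f^{2}$)
$\frac{y{\left(Q{\left(5,-4 \right)} \right)}}{-437} + \frac{h}{k{\left(13 \right)}} = \frac{7 + \left(-3 - 4\right)^{2}}{-437} + \frac{307}{5 + 13^{2}} = \left(7 + \left(-7\right)^{2}\right) \left(- \frac{1}{437}\right) + \frac{307}{5 + 169} = \left(7 + 49\right) \left(- \frac{1}{437}\right) + \frac{307}{174} = 56 \left(- \frac{1}{437}\right) + 307 \cdot \frac{1}{174} = - \frac{56}{437} + \frac{307}{174} = \frac{124415}{76038}$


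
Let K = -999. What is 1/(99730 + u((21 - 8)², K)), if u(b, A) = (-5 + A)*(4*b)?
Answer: -1/578974 ≈ -1.7272e-6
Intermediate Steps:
u(b, A) = 4*b*(-5 + A)
1/(99730 + u((21 - 8)², K)) = 1/(99730 + 4*(21 - 8)²*(-5 - 999)) = 1/(99730 + 4*13²*(-1004)) = 1/(99730 + 4*169*(-1004)) = 1/(99730 - 678704) = 1/(-578974) = -1/578974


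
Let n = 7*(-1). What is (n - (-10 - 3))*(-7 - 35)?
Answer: -252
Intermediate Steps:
n = -7
(n - (-10 - 3))*(-7 - 35) = (-7 - (-10 - 3))*(-7 - 35) = (-7 - 1*(-13))*(-42) = (-7 + 13)*(-42) = 6*(-42) = -252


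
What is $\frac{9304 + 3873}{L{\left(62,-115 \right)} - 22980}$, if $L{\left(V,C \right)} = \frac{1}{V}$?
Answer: $- \frac{816974}{1424759} \approx -0.57341$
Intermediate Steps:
$\frac{9304 + 3873}{L{\left(62,-115 \right)} - 22980} = \frac{9304 + 3873}{\frac{1}{62} - 22980} = \frac{13177}{\frac{1}{62} - 22980} = \frac{13177}{- \frac{1424759}{62}} = 13177 \left(- \frac{62}{1424759}\right) = - \frac{816974}{1424759}$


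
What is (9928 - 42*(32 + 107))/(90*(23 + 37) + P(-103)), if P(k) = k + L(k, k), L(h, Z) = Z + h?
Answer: 4090/5091 ≈ 0.80338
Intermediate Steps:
P(k) = 3*k (P(k) = k + (k + k) = k + 2*k = 3*k)
(9928 - 42*(32 + 107))/(90*(23 + 37) + P(-103)) = (9928 - 42*(32 + 107))/(90*(23 + 37) + 3*(-103)) = (9928 - 42*139)/(90*60 - 309) = (9928 - 5838)/(5400 - 309) = 4090/5091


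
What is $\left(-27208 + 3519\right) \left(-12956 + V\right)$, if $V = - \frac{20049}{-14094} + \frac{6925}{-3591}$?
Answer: $\frac{191778218015935}{624834} \approx 3.0693 \cdot 10^{8}$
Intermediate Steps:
$V = - \frac{316111}{624834}$ ($V = \left(-20049\right) \left(- \frac{1}{14094}\right) + 6925 \left(- \frac{1}{3591}\right) = \frac{6683}{4698} - \frac{6925}{3591} = - \frac{316111}{624834} \approx -0.50591$)
$\left(-27208 + 3519\right) \left(-12956 + V\right) = \left(-27208 + 3519\right) \left(-12956 - \frac{316111}{624834}\right) = \left(-23689\right) \left(- \frac{8095665415}{624834}\right) = \frac{191778218015935}{624834}$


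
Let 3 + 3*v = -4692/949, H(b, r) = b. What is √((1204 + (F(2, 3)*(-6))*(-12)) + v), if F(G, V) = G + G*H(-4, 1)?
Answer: √692879135/949 ≈ 27.737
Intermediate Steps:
F(G, V) = -3*G (F(G, V) = G + G*(-4) = G - 4*G = -3*G)
v = -2513/949 (v = -1 + (-4692/949)/3 = -1 + (-4692*1/949)/3 = -1 + (⅓)*(-4692/949) = -1 - 1564/949 = -2513/949 ≈ -2.6481)
√((1204 + (F(2, 3)*(-6))*(-12)) + v) = √((1204 + (-3*2*(-6))*(-12)) - 2513/949) = √((1204 - 6*(-6)*(-12)) - 2513/949) = √((1204 + 36*(-12)) - 2513/949) = √((1204 - 432) - 2513/949) = √(772 - 2513/949) = √(730115/949) = √692879135/949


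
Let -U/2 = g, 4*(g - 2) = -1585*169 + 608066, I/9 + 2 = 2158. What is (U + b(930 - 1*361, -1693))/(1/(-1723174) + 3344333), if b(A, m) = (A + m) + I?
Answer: -261620030963/5762867672941 ≈ -0.045398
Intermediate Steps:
I = 19404 (I = -18 + 9*2158 = -18 + 19422 = 19404)
g = 340209/4 (g = 2 + (-1585*169 + 608066)/4 = 2 + (-267865 + 608066)/4 = 2 + (¼)*340201 = 2 + 340201/4 = 340209/4 ≈ 85052.)
U = -340209/2 (U = -2*340209/4 = -340209/2 ≈ -1.7010e+5)
b(A, m) = 19404 + A + m (b(A, m) = (A + m) + 19404 = 19404 + A + m)
(U + b(930 - 1*361, -1693))/(1/(-1723174) + 3344333) = (-340209/2 + (19404 + (930 - 1*361) - 1693))/(1/(-1723174) + 3344333) = (-340209/2 + (19404 + (930 - 361) - 1693))/(-1/1723174 + 3344333) = (-340209/2 + (19404 + 569 - 1693))/(5762867672941/1723174) = (-340209/2 + 18280)*(1723174/5762867672941) = -303649/2*1723174/5762867672941 = -261620030963/5762867672941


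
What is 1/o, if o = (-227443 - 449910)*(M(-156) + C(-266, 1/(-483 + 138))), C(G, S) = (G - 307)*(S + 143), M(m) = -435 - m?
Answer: 115/6404290655287 ≈ 1.7957e-11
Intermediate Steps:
C(G, S) = (-307 + G)*(143 + S)
o = 6404290655287/115 (o = (-227443 - 449910)*((-435 - 1*(-156)) + (-43901 - 307/(-483 + 138) + 143*(-266) - 266/(-483 + 138))) = -677353*((-435 + 156) + (-43901 - 307/(-345) - 38038 - 266/(-345))) = -677353*(-279 + (-43901 - 307*(-1/345) - 38038 - 266*(-1/345))) = -677353*(-279 + (-43901 + 307/345 - 38038 + 266/345)) = -677353*(-279 - 9422794/115) = -677353*(-9454879/115) = 6404290655287/115 ≈ 5.5689e+10)
1/o = 1/(6404290655287/115) = 115/6404290655287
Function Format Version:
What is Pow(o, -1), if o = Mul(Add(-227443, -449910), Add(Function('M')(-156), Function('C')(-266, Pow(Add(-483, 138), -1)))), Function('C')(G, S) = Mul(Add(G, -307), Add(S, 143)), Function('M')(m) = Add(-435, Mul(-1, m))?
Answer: Rational(115, 6404290655287) ≈ 1.7957e-11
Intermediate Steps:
Function('C')(G, S) = Mul(Add(-307, G), Add(143, S))
o = Rational(6404290655287, 115) (o = Mul(Add(-227443, -449910), Add(Add(-435, Mul(-1, -156)), Add(-43901, Mul(-307, Pow(Add(-483, 138), -1)), Mul(143, -266), Mul(-266, Pow(Add(-483, 138), -1))))) = Mul(-677353, Add(Add(-435, 156), Add(-43901, Mul(-307, Pow(-345, -1)), -38038, Mul(-266, Pow(-345, -1))))) = Mul(-677353, Add(-279, Add(-43901, Mul(-307, Rational(-1, 345)), -38038, Mul(-266, Rational(-1, 345))))) = Mul(-677353, Add(-279, Add(-43901, Rational(307, 345), -38038, Rational(266, 345)))) = Mul(-677353, Add(-279, Rational(-9422794, 115))) = Mul(-677353, Rational(-9454879, 115)) = Rational(6404290655287, 115) ≈ 5.5689e+10)
Pow(o, -1) = Pow(Rational(6404290655287, 115), -1) = Rational(115, 6404290655287)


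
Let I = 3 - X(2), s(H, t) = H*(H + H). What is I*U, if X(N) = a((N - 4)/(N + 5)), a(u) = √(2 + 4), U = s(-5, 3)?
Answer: 150 - 50*√6 ≈ 27.526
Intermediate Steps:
s(H, t) = 2*H² (s(H, t) = H*(2*H) = 2*H²)
U = 50 (U = 2*(-5)² = 2*25 = 50)
a(u) = √6
X(N) = √6
I = 3 - √6 ≈ 0.55051
I*U = (3 - √6)*50 = 150 - 50*√6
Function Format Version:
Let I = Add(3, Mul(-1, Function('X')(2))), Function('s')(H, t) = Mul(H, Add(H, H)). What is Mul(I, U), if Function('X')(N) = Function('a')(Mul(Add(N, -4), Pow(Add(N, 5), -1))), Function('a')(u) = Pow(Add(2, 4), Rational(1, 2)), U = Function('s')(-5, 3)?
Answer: Add(150, Mul(-50, Pow(6, Rational(1, 2)))) ≈ 27.526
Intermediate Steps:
Function('s')(H, t) = Mul(2, Pow(H, 2)) (Function('s')(H, t) = Mul(H, Mul(2, H)) = Mul(2, Pow(H, 2)))
U = 50 (U = Mul(2, Pow(-5, 2)) = Mul(2, 25) = 50)
Function('a')(u) = Pow(6, Rational(1, 2))
Function('X')(N) = Pow(6, Rational(1, 2))
I = Add(3, Mul(-1, Pow(6, Rational(1, 2)))) ≈ 0.55051
Mul(I, U) = Mul(Add(3, Mul(-1, Pow(6, Rational(1, 2)))), 50) = Add(150, Mul(-50, Pow(6, Rational(1, 2))))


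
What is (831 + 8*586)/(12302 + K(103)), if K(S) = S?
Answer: 5519/12405 ≈ 0.44490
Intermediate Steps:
(831 + 8*586)/(12302 + K(103)) = (831 + 8*586)/(12302 + 103) = (831 + 4688)/12405 = 5519*(1/12405) = 5519/12405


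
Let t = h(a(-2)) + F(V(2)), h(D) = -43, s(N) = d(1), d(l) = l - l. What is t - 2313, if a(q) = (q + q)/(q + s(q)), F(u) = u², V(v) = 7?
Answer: -2307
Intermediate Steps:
d(l) = 0
s(N) = 0
a(q) = 2 (a(q) = (q + q)/(q + 0) = (2*q)/q = 2)
t = 6 (t = -43 + 7² = -43 + 49 = 6)
t - 2313 = 6 - 2313 = -2307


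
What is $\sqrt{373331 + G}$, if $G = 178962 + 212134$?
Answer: $\sqrt{764427} \approx 874.32$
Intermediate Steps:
$G = 391096$
$\sqrt{373331 + G} = \sqrt{373331 + 391096} = \sqrt{764427}$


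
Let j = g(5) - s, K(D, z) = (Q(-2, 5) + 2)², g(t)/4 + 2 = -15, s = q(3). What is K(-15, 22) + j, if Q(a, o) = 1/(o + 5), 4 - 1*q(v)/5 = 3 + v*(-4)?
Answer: -12859/100 ≈ -128.59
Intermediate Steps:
q(v) = 5 + 20*v (q(v) = 20 - 5*(3 + v*(-4)) = 20 - 5*(3 - 4*v) = 20 + (-15 + 20*v) = 5 + 20*v)
s = 65 (s = 5 + 20*3 = 5 + 60 = 65)
g(t) = -68 (g(t) = -8 + 4*(-15) = -8 - 60 = -68)
Q(a, o) = 1/(5 + o)
K(D, z) = 441/100 (K(D, z) = (1/(5 + 5) + 2)² = (1/10 + 2)² = (⅒ + 2)² = (21/10)² = 441/100)
j = -133 (j = -68 - 1*65 = -68 - 65 = -133)
K(-15, 22) + j = 441/100 - 133 = -12859/100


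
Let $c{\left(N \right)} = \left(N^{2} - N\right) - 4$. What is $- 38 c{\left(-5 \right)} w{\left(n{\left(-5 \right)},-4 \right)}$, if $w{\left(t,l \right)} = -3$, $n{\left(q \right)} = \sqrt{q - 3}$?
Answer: $2964$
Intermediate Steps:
$c{\left(N \right)} = -4 + N^{2} - N$
$n{\left(q \right)} = \sqrt{-3 + q}$
$- 38 c{\left(-5 \right)} w{\left(n{\left(-5 \right)},-4 \right)} = - 38 \left(-4 + \left(-5\right)^{2} - -5\right) \left(-3\right) = - 38 \left(-4 + 25 + 5\right) \left(-3\right) = \left(-38\right) 26 \left(-3\right) = \left(-988\right) \left(-3\right) = 2964$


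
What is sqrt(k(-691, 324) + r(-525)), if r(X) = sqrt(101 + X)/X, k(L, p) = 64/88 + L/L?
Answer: sqrt(2304225 - 5082*I*sqrt(106))/1155 ≈ 1.3143 - 0.014921*I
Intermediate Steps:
k(L, p) = 19/11 (k(L, p) = 64*(1/88) + 1 = 8/11 + 1 = 19/11)
r(X) = sqrt(101 + X)/X
sqrt(k(-691, 324) + r(-525)) = sqrt(19/11 + sqrt(101 - 525)/(-525)) = sqrt(19/11 - 2*I*sqrt(106)/525)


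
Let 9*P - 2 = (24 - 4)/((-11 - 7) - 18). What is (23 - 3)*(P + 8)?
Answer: 13220/81 ≈ 163.21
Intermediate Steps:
P = 13/81 (P = 2/9 + ((24 - 4)/((-11 - 7) - 18))/9 = 2/9 + (20/(-18 - 18))/9 = 2/9 + (20/(-36))/9 = 2/9 + (20*(-1/36))/9 = 2/9 + (⅑)*(-5/9) = 2/9 - 5/81 = 13/81 ≈ 0.16049)
(23 - 3)*(P + 8) = (23 - 3)*(13/81 + 8) = 20*(661/81) = 13220/81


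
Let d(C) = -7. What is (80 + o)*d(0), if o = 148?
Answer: -1596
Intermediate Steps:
(80 + o)*d(0) = (80 + 148)*(-7) = 228*(-7) = -1596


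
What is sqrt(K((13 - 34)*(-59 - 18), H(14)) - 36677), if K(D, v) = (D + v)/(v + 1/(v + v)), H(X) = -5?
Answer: 7*I*sqrt(1963653)/51 ≈ 192.34*I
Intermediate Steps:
K(D, v) = (D + v)/(v + 1/(2*v))
sqrt(K((13 - 34)*(-59 - 18), H(14)) - 36677) = sqrt(2*(-5)*((13 - 34)*(-59 - 18) - 5)/(1 + 2*(-5)**2) - 36677) = sqrt(2*(-5)*(-21*(-77) - 5)/(1 + 2*25) - 36677) = sqrt(2*(-5)*(1617 - 5)/(1 + 50) - 36677) = sqrt(2*(-5)*1612/51 - 36677) = sqrt(2*(-5)*(1/51)*1612 - 36677) = sqrt(-16120/51 - 36677) = sqrt(-1886647/51) = 7*I*sqrt(1963653)/51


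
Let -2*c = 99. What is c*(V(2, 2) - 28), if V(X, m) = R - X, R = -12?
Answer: 2079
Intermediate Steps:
V(X, m) = -12 - X
c = -99/2 (c = -½*99 = -99/2 ≈ -49.500)
c*(V(2, 2) - 28) = -99*((-12 - 1*2) - 28)/2 = -99*((-12 - 2) - 28)/2 = -99*(-14 - 28)/2 = -99/2*(-42) = 2079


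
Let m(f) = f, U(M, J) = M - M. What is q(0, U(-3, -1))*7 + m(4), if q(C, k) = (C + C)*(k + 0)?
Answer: 4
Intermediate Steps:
U(M, J) = 0
q(C, k) = 2*C*k (q(C, k) = (2*C)*k = 2*C*k)
q(0, U(-3, -1))*7 + m(4) = (2*0*0)*7 + 4 = 0*7 + 4 = 0 + 4 = 4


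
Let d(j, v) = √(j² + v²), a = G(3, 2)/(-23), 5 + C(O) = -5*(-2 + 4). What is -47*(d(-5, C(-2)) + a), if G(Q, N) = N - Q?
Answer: -47/23 - 235*√10 ≈ -745.18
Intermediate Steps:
C(O) = -15 (C(O) = -5 - 5*(-2 + 4) = -5 - 5*2 = -5 - 10 = -15)
a = 1/23 (a = (2 - 1*3)/(-23) = (2 - 3)*(-1/23) = -1*(-1/23) = 1/23 ≈ 0.043478)
-47*(d(-5, C(-2)) + a) = -47*(√((-5)² + (-15)²) + 1/23) = -47*(√(25 + 225) + 1/23) = -47*(√250 + 1/23) = -47*(5*√10 + 1/23) = -47*(1/23 + 5*√10) = -47/23 - 235*√10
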